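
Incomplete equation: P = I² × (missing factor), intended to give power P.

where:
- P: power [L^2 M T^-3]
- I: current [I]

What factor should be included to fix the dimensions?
R (resistance), dimensions [I^-2 L^2 M T^-3]

P has dimensions [L^2 M T^-3] and I² has dimensions [I^2].
The missing factor must have dimensions [L^2 M T^-3] / [I^2] = [I^-2 L^2 M T^-3], i.e. resistance (R).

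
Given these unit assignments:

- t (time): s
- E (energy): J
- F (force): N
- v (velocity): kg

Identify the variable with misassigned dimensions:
v

The variable v (velocity) should have units m/s, not kg.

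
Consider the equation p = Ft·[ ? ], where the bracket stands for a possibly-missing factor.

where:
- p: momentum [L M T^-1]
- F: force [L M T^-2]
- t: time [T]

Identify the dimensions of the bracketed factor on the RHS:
Nothing is missing — the bracketed factor must be dimensionless.

p has dimensions [L M T^-1] and Ft already has dimensions [L M T^-1], so p = Ft is dimensionally complete.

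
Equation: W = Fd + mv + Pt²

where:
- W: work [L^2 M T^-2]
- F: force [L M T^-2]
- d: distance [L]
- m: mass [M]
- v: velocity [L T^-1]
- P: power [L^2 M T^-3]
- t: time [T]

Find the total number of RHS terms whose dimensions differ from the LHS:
2

LHS W: [L^2 M T^-2]
- Fd: [L^2 M T^-2] ✓
- mv: [L M T^-1] ✗
- Pt²: [L^2 M T^-1] ✗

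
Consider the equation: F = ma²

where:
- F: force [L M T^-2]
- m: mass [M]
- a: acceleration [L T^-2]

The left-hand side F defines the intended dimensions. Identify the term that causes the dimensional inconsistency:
The right-hand side term ma²

F has dimensions [L M T^-2], but ma² has dimensions [L^2 M T^-4], so the term ma² is dimensionally wrong for F.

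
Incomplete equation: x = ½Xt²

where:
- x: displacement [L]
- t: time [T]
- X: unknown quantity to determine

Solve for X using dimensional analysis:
X = a (acceleration), dimensions [L T^-2]

x has dimensions [L]; the rest of the RHS (½ t²) has dimensions [T^2].
So X must have dimensions [L T^-2] — X = a (acceleration).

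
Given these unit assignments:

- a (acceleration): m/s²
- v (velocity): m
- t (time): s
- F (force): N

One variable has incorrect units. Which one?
v

The variable v (velocity) should have units m/s, not m.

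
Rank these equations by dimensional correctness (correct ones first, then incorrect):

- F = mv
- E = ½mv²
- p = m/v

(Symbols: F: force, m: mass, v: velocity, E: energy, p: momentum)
Dimensionally correct: E = ½mv²
Dimensionally incorrect: F = mv, p = m/v
Ordered (correct first, then incorrect): E = ½mv², F = mv, p = m/v

- F = mv: LHS [L M T^-2], RHS [L M T^-1] → incorrect ✗
- E = ½mv²: LHS [L^2 M T^-2], RHS [L^2 M T^-2] → correct ✓
- p = m/v: LHS [L M T^-1], RHS [L^-1 M T] → incorrect ✗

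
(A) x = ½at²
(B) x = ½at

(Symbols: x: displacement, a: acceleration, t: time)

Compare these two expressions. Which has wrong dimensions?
(B)

(A) x = ½at²: LHS [L], RHS [L] ✓
(B) x = ½at: LHS [L], RHS [L T^-1] ✗

Expression (B) x = ½at is dimensionally incorrect.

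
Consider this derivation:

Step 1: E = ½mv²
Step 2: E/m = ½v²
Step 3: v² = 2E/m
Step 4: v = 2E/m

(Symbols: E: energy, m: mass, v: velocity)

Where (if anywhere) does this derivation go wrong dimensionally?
Step 4

Step 1: E = ½mv² → LHS [L^2 M T^-2], RHS [L^2 M T^-2] ✓
Step 2: E/m = ½v² → LHS [L^2 T^-2], RHS [L^2 T^-2] ✓
Step 3: v² = 2E/m → LHS [L^2 T^-2], RHS [L^2 T^-2] ✓
Step 4: v = 2E/m → LHS [L T^-1], RHS [L^2 T^-2] ✗

The first dimensional inconsistency appears in step 4: v = 2E/m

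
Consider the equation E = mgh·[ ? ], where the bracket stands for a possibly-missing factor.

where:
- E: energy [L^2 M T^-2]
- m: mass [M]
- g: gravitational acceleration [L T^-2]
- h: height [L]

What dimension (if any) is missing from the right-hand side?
Nothing is missing — the bracketed factor must be dimensionless.

E has dimensions [L^2 M T^-2] and mgh already has dimensions [L^2 M T^-2], so E = mgh is dimensionally complete.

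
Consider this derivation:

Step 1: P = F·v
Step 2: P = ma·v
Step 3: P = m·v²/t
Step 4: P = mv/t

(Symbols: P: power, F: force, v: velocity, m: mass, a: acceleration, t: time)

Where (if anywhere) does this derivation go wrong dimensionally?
Step 4

Step 1: P = F·v → LHS [L^2 M T^-3], RHS [L^2 M T^-3] ✓
Step 2: P = ma·v → LHS [L^2 M T^-3], RHS [L^2 M T^-3] ✓
Step 3: P = m·v²/t → LHS [L^2 M T^-3], RHS [L^2 M T^-3] ✓
Step 4: P = mv/t → LHS [L^2 M T^-3], RHS [L M T^-2] ✗

The first dimensional inconsistency appears in step 4: P = mv/t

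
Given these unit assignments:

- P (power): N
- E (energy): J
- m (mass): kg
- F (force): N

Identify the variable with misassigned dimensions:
P

The variable P (power) should have units W, not N.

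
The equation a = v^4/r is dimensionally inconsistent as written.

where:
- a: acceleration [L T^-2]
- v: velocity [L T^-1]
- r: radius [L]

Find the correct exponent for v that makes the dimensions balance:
The exponent of v should be 2: a = v^2/r

The LHS a has dimensions [L T^-2]; v has dimensions [L T^-1].
As written, the RHS v^4/r (exponent 4 on v) has dimensions [L^3 T^-4], which does not match.
With exponent 2, the RHS v^2/r has dimensions [L T^-2], matching the LHS.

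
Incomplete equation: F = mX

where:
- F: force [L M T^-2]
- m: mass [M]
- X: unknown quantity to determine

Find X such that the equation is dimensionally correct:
X = a (acceleration), dimensions [L T^-2]

F has dimensions [L M T^-2]; the rest of the RHS (m) has dimensions [M].
So X must have dimensions [L T^-2] — X = a (acceleration).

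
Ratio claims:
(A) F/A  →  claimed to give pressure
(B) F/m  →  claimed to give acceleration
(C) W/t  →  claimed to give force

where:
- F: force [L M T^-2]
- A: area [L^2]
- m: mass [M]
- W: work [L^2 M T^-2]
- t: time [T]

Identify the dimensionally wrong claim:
(C) W/t does not give force

(A) F/A: [L^-1 M T^-2] = pressure [L^-1 M T^-2] ✓
(B) F/m: [L T^-2] = acceleration [L T^-2] ✓
(C) W/t: [L^2 M T^-3] ≠ force [L M T^-2] ✗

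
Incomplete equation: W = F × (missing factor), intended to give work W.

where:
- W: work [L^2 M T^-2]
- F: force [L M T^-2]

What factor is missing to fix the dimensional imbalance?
d (distance), dimensions [L]

W has dimensions [L^2 M T^-2] and F has dimensions [L M T^-2].
The missing factor must have dimensions [L^2 M T^-2] / [L M T^-2] = [L], i.e. distance (d).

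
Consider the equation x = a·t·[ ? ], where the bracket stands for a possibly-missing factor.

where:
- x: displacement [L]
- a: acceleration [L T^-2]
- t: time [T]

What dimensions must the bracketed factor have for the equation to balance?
[T] — time (e.g. t)

x has dimensions [L]; a·t has dimensions [L T^-1].
The bracketed factor must supply [L] / [L T^-1] = [T].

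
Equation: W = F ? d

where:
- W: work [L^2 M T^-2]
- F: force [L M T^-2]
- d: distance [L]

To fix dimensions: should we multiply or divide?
multiplication (×): W = F × d

W [L^2 M T^-2]; F [L M T^-2]; d [L].
F × d → [L^2 M T^-2] ✓
F ÷ d → [M T^-2] ✗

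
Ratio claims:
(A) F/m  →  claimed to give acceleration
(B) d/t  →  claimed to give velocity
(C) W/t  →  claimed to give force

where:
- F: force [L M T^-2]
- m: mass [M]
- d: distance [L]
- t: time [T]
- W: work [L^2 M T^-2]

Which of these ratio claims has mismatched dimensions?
(C) W/t does not give force

(A) F/m: [L T^-2] = acceleration [L T^-2] ✓
(B) d/t: [L T^-1] = velocity [L T^-1] ✓
(C) W/t: [L^2 M T^-3] ≠ force [L M T^-2] ✗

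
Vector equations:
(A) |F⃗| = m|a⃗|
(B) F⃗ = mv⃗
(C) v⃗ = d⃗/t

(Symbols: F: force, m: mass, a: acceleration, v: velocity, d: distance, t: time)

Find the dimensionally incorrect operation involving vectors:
(B) F⃗ = mv⃗

(A) |F⃗| = m|a⃗|: LHS [L M T^-2], RHS [L M T^-2] ✓ — magnitudes of vectors are scalars
(B) F⃗ = mv⃗: LHS [L M T^-2], RHS [L M T^-1] ✗ — mass times velocity is momentum, not force; should be ma⃗
(C) v⃗ = d⃗/t: LHS [L T^-1], RHS [L T^-1] ✓ — displacement (vector) divided by time (scalar)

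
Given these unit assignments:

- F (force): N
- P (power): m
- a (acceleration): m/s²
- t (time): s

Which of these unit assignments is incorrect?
P

The variable P (power) should have units W, not m.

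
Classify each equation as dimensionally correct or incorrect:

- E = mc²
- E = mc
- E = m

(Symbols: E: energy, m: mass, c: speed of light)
Dimensionally correct: E = mc²
Dimensionally incorrect: E = mc, E = m
Ordered (correct first, then incorrect): E = mc², E = mc, E = m

- E = mc²: LHS [L^2 M T^-2], RHS [L^2 M T^-2] → correct ✓
- E = mc: LHS [L^2 M T^-2], RHS [L M T^-1] → incorrect ✗
- E = m: LHS [L^2 M T^-2], RHS [M] → incorrect ✗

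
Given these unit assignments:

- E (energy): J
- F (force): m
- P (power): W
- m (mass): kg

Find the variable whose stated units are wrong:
F

The variable F (force) should have units N, not m.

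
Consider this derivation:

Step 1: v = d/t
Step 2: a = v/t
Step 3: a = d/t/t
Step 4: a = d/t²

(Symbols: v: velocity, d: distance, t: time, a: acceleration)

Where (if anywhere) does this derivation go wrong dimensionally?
No step introduces an error — all steps are dimensionally consistent.

Step 1: v = d/t → LHS [L T^-1], RHS [L T^-1] ✓
Step 2: a = v/t → LHS [L T^-2], RHS [L T^-2] ✓
Step 3: a = d/t/t → LHS [L T^-2], RHS [L T^-2] ✓
Step 4: a = d/t² → LHS [L T^-2], RHS [L T^-2] ✓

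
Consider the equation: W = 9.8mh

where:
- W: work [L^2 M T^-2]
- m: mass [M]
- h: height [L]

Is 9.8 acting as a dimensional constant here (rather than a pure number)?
Yes

W has dimensions [L^2 M T^-2], while mh alone has dimensions [L M]. For the equation to balance, the factor 9.8 must carry dimensions [L T^-2] — it is a dimensional constant (a numerical value of a physical quantity with its units suppressed), not a pure number.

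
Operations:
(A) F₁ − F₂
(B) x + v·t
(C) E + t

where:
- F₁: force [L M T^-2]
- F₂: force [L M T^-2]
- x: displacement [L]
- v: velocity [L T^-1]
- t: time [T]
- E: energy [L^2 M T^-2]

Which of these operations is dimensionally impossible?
(C) E + t

(A) F₁ − F₂: F₁ [L M T^-2] and F₂ [L M T^-2] — same dimensions ✓
(B) x + v·t: x [L] and v·t [L] — same dimensions ✓
(C) E + t: E [L^2 M T^-2] and t [T] — different dimensions cannot be added/subtracted ✗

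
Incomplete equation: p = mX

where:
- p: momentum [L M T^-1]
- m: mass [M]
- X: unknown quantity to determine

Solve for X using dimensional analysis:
X = v (velocity), dimensions [L T^-1]

p has dimensions [L M T^-1]; the rest of the RHS (m) has dimensions [M].
So X must have dimensions [L T^-1] — X = v (velocity).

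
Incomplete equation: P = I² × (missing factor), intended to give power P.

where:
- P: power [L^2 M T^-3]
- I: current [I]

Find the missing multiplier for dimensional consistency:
R (resistance), dimensions [I^-2 L^2 M T^-3]

P has dimensions [L^2 M T^-3] and I² has dimensions [I^2].
The missing factor must have dimensions [L^2 M T^-3] / [I^2] = [I^-2 L^2 M T^-3], i.e. resistance (R).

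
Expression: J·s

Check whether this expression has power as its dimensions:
No

The expression J·s has dimensions [L^2 M T^-1], but power has dimensions [L^2 M T^-3].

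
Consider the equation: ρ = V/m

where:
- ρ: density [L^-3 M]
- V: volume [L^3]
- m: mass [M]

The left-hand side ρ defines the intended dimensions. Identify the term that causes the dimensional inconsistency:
The right-hand side term V/m

ρ has dimensions [L^-3 M], but V/m has dimensions [L^3 M^-1], so the term V/m is dimensionally wrong for ρ.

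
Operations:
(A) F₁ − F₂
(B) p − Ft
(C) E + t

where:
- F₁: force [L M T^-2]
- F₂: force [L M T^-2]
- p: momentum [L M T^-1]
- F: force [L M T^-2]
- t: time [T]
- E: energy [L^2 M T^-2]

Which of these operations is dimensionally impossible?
(C) E + t

(A) F₁ − F₂: F₁ [L M T^-2] and F₂ [L M T^-2] — same dimensions ✓
(B) p − Ft: p [L M T^-1] and Ft [L M T^-1] — same dimensions ✓
(C) E + t: E [L^2 M T^-2] and t [T] — different dimensions cannot be added/subtracted ✗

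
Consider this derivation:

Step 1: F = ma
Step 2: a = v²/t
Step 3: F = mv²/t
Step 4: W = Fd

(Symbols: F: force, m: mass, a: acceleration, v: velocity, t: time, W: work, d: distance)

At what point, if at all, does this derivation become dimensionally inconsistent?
Step 2

Step 1: F = ma → LHS [L M T^-2], RHS [L M T^-2] ✓
Step 2: a = v²/t → LHS [L T^-2], RHS [L^2 T^-3] ✗

The first dimensional inconsistency appears in step 2: a = v²/t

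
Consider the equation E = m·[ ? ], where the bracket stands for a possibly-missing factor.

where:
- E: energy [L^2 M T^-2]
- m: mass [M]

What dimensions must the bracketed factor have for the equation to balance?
[L^2 T^-2] — velocity squared (e.g. v²)

E has dimensions [L^2 M T^-2]; m has dimensions [M].
The bracketed factor must supply [L^2 M T^-2] / [M] = [L^2 T^-2].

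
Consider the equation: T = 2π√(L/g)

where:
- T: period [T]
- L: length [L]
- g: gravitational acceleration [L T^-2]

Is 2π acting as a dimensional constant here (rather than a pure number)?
No

T has dimensions [T] and √(L/g) already has dimensions [T], so the equation balances without 2π contributing any dimensions. 2π is a pure (dimensionless) number; changing or removing it would not affect dimensional consistency.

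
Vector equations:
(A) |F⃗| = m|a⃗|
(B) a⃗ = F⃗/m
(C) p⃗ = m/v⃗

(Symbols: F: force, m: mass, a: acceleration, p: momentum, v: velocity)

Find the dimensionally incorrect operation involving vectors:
(C) p⃗ = m/v⃗

(A) |F⃗| = m|a⃗|: LHS [L M T^-2], RHS [L M T^-2] ✓ — magnitudes of vectors are scalars
(B) a⃗ = F⃗/m: LHS [L T^-2], RHS [L T^-2] ✓ — force (vector) divided by mass (scalar)
(C) p⃗ = m/v⃗: LHS [L M T^-1], RHS [L^-1 M T] ✗ — momentum is mass times velocity; should be mv⃗ (and division by a vector is undefined)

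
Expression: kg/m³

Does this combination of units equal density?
Yes

The expression kg/m³ has dimensions [L^-3 M], which is exactly density [L^-3 M].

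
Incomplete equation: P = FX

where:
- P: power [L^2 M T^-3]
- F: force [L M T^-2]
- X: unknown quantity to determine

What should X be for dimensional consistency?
X = v (velocity), dimensions [L T^-1]

P has dimensions [L^2 M T^-3]; the rest of the RHS (F) has dimensions [L M T^-2].
So X must have dimensions [L T^-1] — X = v (velocity).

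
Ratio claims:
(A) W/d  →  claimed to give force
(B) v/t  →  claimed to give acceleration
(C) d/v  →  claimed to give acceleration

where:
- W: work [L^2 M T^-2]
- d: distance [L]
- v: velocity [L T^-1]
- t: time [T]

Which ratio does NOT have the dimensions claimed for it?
(C) d/v does not give acceleration

(A) W/d: [L M T^-2] = force [L M T^-2] ✓
(B) v/t: [L T^-2] = acceleration [L T^-2] ✓
(C) d/v: [T] ≠ acceleration [L T^-2] ✗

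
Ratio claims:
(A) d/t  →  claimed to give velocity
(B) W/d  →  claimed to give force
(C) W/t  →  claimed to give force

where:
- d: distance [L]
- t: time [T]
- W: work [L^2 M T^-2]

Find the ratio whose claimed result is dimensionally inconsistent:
(C) W/t does not give force

(A) d/t: [L T^-1] = velocity [L T^-1] ✓
(B) W/d: [L M T^-2] = force [L M T^-2] ✓
(C) W/t: [L^2 M T^-3] ≠ force [L M T^-2] ✗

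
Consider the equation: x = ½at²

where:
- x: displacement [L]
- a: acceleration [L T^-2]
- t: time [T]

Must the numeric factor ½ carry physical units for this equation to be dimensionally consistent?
No

x has dimensions [L] and at² already has dimensions [L], so the equation balances without ½ contributing any dimensions. ½ is a pure (dimensionless) number; changing or removing it would not affect dimensional consistency.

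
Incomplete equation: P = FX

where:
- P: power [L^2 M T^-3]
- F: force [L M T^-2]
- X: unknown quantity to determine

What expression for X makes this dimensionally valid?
X = v (velocity), dimensions [L T^-1]

P has dimensions [L^2 M T^-3]; the rest of the RHS (F) has dimensions [L M T^-2].
So X must have dimensions [L T^-1] — X = v (velocity).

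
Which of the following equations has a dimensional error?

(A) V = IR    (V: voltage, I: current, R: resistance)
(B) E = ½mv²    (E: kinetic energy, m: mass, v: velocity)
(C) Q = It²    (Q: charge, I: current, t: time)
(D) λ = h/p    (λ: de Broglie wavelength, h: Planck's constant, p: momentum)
(C) Q = It²

The equation (C) Q = It² is dimensionally incorrect.

LHS (Q): [I T]
RHS (It²): [I T^2] ✗

The dimensions do not match. The other three equations balance.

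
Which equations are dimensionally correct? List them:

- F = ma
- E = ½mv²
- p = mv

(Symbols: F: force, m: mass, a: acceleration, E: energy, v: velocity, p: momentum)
Dimensionally correct: F = ma, E = ½mv², p = mv
Dimensionally incorrect: none
Ordered (correct first, then incorrect): F = ma, E = ½mv², p = mv

- F = ma: LHS [L M T^-2], RHS [L M T^-2] → correct ✓
- E = ½mv²: LHS [L^2 M T^-2], RHS [L^2 M T^-2] → correct ✓
- p = mv: LHS [L M T^-1], RHS [L M T^-1] → correct ✓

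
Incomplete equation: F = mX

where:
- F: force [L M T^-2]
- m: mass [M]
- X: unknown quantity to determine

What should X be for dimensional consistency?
X = a (acceleration), dimensions [L T^-2]

F has dimensions [L M T^-2]; the rest of the RHS (m) has dimensions [M].
So X must have dimensions [L T^-2] — X = a (acceleration).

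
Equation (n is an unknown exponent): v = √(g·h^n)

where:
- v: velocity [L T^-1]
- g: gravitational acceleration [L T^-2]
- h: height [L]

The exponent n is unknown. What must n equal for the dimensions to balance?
n = 1

v has dimensions [L T^-1]; h has dimensions [L].
With n = 1: √(g·h^1) has dimensions [L T^-1], matching the LHS ✓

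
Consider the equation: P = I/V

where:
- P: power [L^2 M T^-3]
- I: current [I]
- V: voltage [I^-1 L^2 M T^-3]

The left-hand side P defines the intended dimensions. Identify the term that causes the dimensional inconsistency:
The right-hand side term I/V

P has dimensions [L^2 M T^-3], but I/V has dimensions [I^2 L^-2 M^-1 T^3], so the term I/V is dimensionally wrong for P.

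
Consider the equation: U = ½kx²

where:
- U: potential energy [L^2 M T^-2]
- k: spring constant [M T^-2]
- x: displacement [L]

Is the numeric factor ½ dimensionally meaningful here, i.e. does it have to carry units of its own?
No

U has dimensions [L^2 M T^-2] and kx² already has dimensions [L^2 M T^-2], so the equation balances without ½ contributing any dimensions. ½ is a pure (dimensionless) number; changing or removing it would not affect dimensional consistency.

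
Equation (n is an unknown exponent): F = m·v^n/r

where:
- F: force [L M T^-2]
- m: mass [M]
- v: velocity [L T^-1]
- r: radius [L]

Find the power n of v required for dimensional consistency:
n = 2

F has dimensions [L M T^-2]; v has dimensions [L T^-1].
The rest of the RHS has dimensions [L^-1 M], so v^n must supply [L^2 T^-2].
With n = 2: m·v^2/r has dimensions [L M T^-2], matching the LHS ✓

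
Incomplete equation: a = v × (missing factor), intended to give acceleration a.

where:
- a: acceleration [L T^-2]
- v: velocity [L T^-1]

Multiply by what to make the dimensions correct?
1/t (inverse time), dimensions [T^-1]

a has dimensions [L T^-2] and v has dimensions [L T^-1].
The missing factor must have dimensions [L T^-2] / [L T^-1] = [T^-1], i.e. inverse time (1/t).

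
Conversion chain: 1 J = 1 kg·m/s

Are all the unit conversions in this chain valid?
The chain is incorrect (it contains an error).

Incorrect: Joule is kg·m²/s², not kg·m/s (that is momentum)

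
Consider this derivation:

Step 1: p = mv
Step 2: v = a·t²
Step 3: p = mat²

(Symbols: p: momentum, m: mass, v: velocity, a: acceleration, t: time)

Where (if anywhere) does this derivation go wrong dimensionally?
Step 2

Step 1: p = mv → LHS [L M T^-1], RHS [L M T^-1] ✓
Step 2: v = a·t² → LHS [L T^-1], RHS [L] ✗

The first dimensional inconsistency appears in step 2: v = a·t²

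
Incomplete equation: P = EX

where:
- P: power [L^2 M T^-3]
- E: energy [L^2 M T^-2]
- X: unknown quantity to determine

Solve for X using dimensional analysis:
X = f (inverse time / frequency (1/t)), dimensions [T^-1]

P has dimensions [L^2 M T^-3]; the rest of the RHS (E) has dimensions [L^2 M T^-2].
So X must have dimensions [T^-1] — X = f (inverse time / frequency (1/t)).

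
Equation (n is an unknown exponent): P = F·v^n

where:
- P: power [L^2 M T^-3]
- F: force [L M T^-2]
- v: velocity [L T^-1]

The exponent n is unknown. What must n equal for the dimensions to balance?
n = 1

P has dimensions [L^2 M T^-3]; v has dimensions [L T^-1].
The rest of the RHS has dimensions [L M T^-2], so v^n must supply [L T^-1].
With n = 1: F·v^1 has dimensions [L^2 M T^-3], matching the LHS ✓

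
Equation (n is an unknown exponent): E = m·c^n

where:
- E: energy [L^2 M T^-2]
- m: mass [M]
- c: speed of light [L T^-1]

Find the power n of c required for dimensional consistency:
n = 2

E has dimensions [L^2 M T^-2]; c has dimensions [L T^-1].
The rest of the RHS has dimensions [M], so c^n must supply [L^2 T^-2].
With n = 2: m·c^2 has dimensions [L^2 M T^-2], matching the LHS ✓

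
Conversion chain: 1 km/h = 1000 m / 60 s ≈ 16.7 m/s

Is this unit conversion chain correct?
The chain is incorrect (it contains an error).

Incorrect: 1 h = 3600 s, not 60 s (1 km/h ≈ 0.278 m/s)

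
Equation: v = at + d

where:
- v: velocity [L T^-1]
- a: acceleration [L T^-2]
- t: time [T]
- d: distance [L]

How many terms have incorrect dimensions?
1

LHS v: [L T^-1]
- at: [L T^-1] ✓
- d: [L] ✗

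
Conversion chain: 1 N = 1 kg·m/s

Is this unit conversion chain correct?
The chain is incorrect (it contains an error).

Incorrect: Newton is kg·m/s², not kg·m/s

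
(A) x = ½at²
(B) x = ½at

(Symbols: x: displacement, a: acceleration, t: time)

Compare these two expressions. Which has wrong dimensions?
(B)

(A) x = ½at²: LHS [L], RHS [L] ✓
(B) x = ½at: LHS [L], RHS [L T^-1] ✗

Expression (B) x = ½at is dimensionally incorrect.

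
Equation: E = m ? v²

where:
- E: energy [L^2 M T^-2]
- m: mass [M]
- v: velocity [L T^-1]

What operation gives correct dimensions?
multiplication (×): E = m × v²

E [L^2 M T^-2]; m [M]; v² [L^2 T^-2].
m × v² → [L^2 M T^-2] ✓
m ÷ v² → [L^-2 M T^2] ✗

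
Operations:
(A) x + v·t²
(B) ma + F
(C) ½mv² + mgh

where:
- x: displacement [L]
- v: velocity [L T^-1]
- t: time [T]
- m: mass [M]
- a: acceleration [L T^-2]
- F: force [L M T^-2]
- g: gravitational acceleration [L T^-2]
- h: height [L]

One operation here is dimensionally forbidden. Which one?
(A) x + v·t²

(A) x + v·t²: x [L] and v·t² [L T] — different dimensions cannot be added/subtracted ✗
(B) ma + F: ma [L M T^-2] and F [L M T^-2] — same dimensions ✓
(C) ½mv² + mgh: ½mv² [L^2 M T^-2] and mgh [L^2 M T^-2] — same dimensions ✓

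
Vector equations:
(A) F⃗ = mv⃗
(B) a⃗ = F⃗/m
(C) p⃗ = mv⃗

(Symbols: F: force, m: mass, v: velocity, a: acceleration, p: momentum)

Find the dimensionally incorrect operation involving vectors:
(A) F⃗ = mv⃗

(A) F⃗ = mv⃗: LHS [L M T^-2], RHS [L M T^-1] ✗ — mass times velocity is momentum, not force; should be ma⃗
(B) a⃗ = F⃗/m: LHS [L T^-2], RHS [L T^-2] ✓ — force (vector) divided by mass (scalar)
(C) p⃗ = mv⃗: LHS [L M T^-1], RHS [L M T^-1] ✓ — mass (scalar) times velocity (vector)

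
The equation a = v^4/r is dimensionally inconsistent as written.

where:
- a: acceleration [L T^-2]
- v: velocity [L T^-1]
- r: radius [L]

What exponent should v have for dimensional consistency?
The exponent of v should be 2: a = v^2/r

The LHS a has dimensions [L T^-2]; v has dimensions [L T^-1].
As written, the RHS v^4/r (exponent 4 on v) has dimensions [L^3 T^-4], which does not match.
With exponent 2, the RHS v^2/r has dimensions [L T^-2], matching the LHS.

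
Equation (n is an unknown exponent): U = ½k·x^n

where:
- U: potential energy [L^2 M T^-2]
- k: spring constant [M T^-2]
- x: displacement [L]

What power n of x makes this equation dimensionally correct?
n = 2

U has dimensions [L^2 M T^-2]; x has dimensions [L].
The rest of the RHS has dimensions [M T^-2], so x^n must supply [L^2].
With n = 2: ½k·x^2 has dimensions [L^2 M T^-2], matching the LHS ✓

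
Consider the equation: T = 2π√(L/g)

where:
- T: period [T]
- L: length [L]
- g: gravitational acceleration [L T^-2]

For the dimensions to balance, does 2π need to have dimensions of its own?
No

T has dimensions [T] and √(L/g) already has dimensions [T], so the equation balances without 2π contributing any dimensions. 2π is a pure (dimensionless) number; changing or removing it would not affect dimensional consistency.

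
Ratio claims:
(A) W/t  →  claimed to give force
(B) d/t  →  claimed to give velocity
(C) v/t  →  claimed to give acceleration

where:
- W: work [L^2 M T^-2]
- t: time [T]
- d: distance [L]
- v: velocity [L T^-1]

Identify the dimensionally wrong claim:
(A) W/t does not give force

(A) W/t: [L^2 M T^-3] ≠ force [L M T^-2] ✗
(B) d/t: [L T^-1] = velocity [L T^-1] ✓
(C) v/t: [L T^-2] = acceleration [L T^-2] ✓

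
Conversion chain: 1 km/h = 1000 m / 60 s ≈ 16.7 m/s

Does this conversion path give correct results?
The chain is incorrect (it contains an error).

Incorrect: 1 h = 3600 s, not 60 s (1 km/h ≈ 0.278 m/s)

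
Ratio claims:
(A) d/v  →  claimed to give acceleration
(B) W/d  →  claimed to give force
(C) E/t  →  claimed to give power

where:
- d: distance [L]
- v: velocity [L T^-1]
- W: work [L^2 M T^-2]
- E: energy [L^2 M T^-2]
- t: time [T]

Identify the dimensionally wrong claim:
(A) d/v does not give acceleration

(A) d/v: [T] ≠ acceleration [L T^-2] ✗
(B) W/d: [L M T^-2] = force [L M T^-2] ✓
(C) E/t: [L^2 M T^-3] = power [L^2 M T^-3] ✓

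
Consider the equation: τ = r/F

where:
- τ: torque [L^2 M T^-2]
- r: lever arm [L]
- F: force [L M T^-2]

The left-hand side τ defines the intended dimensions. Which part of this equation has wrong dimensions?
The right-hand side term r/F

τ has dimensions [L^2 M T^-2], but r/F has dimensions [M^-1 T^2], so the term r/F is dimensionally wrong for τ.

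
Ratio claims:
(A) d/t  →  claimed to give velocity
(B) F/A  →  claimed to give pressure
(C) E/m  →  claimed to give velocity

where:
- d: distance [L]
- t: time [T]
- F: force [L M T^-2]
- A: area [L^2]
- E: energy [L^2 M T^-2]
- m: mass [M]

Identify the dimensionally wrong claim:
(C) E/m does not give velocity

(A) d/t: [L T^-1] = velocity [L T^-1] ✓
(B) F/A: [L^-1 M T^-2] = pressure [L^-1 M T^-2] ✓
(C) E/m: [L^2 T^-2] ≠ velocity [L T^-1] ✗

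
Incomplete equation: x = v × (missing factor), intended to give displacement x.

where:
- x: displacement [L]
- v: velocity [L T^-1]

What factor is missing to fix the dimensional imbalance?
t (time), dimensions [T]

x has dimensions [L] and v has dimensions [L T^-1].
The missing factor must have dimensions [L] / [L T^-1] = [T], i.e. time (t).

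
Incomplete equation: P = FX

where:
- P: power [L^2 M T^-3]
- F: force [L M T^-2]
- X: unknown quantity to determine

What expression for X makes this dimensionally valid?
X = v (velocity), dimensions [L T^-1]

P has dimensions [L^2 M T^-3]; the rest of the RHS (F) has dimensions [L M T^-2].
So X must have dimensions [L T^-1] — X = v (velocity).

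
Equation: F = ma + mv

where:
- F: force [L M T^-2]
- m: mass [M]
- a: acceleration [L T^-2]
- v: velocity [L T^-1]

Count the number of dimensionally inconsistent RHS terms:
1

LHS F: [L M T^-2]
- ma: [L M T^-2] ✓
- mv: [L M T^-1] ✗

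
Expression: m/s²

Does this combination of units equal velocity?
No

The expression m/s² has dimensions [L T^-2], but velocity has dimensions [L T^-1].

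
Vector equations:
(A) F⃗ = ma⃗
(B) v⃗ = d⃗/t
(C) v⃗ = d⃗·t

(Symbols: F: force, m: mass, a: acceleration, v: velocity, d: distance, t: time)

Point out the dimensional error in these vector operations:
(C) v⃗ = d⃗·t

(A) F⃗ = ma⃗: LHS [L M T^-2], RHS [L M T^-2] ✓ — Force and acceleration are vectors, mass is a scalar
(B) v⃗ = d⃗/t: LHS [L T^-1], RHS [L T^-1] ✓ — displacement (vector) divided by time (scalar)
(C) v⃗ = d⃗·t: LHS [L T^-1], RHS [L T] ✗ — velocity is displacement per time; should be d⃗/t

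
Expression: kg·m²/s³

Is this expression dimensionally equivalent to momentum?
No

The expression kg·m²/s³ has dimensions [L^2 M T^-3], but momentum has dimensions [L M T^-1].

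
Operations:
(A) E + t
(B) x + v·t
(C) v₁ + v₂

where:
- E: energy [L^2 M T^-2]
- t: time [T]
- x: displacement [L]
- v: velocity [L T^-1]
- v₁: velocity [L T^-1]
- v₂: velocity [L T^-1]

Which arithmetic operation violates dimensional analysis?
(A) E + t

(A) E + t: E [L^2 M T^-2] and t [T] — different dimensions cannot be added/subtracted ✗
(B) x + v·t: x [L] and v·t [L] — same dimensions ✓
(C) v₁ + v₂: v₁ [L T^-1] and v₂ [L T^-1] — same dimensions ✓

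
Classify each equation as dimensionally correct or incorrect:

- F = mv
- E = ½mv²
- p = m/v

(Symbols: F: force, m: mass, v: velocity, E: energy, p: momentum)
Dimensionally correct: E = ½mv²
Dimensionally incorrect: F = mv, p = m/v
Ordered (correct first, then incorrect): E = ½mv², F = mv, p = m/v

- F = mv: LHS [L M T^-2], RHS [L M T^-1] → incorrect ✗
- E = ½mv²: LHS [L^2 M T^-2], RHS [L^2 M T^-2] → correct ✓
- p = m/v: LHS [L M T^-1], RHS [L^-1 M T] → incorrect ✗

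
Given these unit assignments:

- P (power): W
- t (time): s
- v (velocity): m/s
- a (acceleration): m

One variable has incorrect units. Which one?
a

The variable a (acceleration) should have units m/s², not m.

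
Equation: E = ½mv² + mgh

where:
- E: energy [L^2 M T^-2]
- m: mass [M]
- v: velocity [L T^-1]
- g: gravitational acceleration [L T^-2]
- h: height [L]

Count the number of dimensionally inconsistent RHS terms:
0

LHS E: [L^2 M T^-2]
- ½mv²: [L^2 M T^-2] ✓
- mgh: [L^2 M T^-2] ✓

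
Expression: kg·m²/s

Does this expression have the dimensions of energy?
No

The expression kg·m²/s has dimensions [L^2 M T^-1], but energy has dimensions [L^2 M T^-2].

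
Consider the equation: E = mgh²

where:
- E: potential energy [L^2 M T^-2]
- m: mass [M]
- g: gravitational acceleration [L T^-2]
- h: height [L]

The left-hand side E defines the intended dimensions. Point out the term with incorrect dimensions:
The right-hand side term mgh²

E has dimensions [L^2 M T^-2], but mgh² has dimensions [L^3 M T^-2], so the term mgh² is dimensionally wrong for E.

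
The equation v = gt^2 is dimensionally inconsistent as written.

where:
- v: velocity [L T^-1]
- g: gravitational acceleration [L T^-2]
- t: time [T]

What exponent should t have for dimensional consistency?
The exponent of t should be 1: v = gt

The LHS v has dimensions [L T^-1]; t has dimensions [T].
As written, the RHS gt^2 (exponent 2 on t) has dimensions [L], which does not match.
With exponent 1, the RHS gt has dimensions [L T^-1], matching the LHS.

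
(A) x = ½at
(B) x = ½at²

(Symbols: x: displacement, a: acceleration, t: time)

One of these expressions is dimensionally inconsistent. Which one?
(A)

(A) x = ½at: LHS [L], RHS [L T^-1] ✗
(B) x = ½at²: LHS [L], RHS [L] ✓

Expression (A) x = ½at is dimensionally incorrect.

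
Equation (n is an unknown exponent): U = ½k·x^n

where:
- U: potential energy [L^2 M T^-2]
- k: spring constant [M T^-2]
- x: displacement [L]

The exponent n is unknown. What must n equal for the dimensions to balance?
n = 2

U has dimensions [L^2 M T^-2]; x has dimensions [L].
The rest of the RHS has dimensions [M T^-2], so x^n must supply [L^2].
With n = 2: ½k·x^2 has dimensions [L^2 M T^-2], matching the LHS ✓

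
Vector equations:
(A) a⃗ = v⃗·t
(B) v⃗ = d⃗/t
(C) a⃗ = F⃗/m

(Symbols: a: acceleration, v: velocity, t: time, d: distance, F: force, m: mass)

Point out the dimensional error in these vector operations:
(A) a⃗ = v⃗·t

(A) a⃗ = v⃗·t: LHS [L T^-2], RHS [L] ✗ — acceleration is velocity per time; should be v⃗/t
(B) v⃗ = d⃗/t: LHS [L T^-1], RHS [L T^-1] ✓ — displacement (vector) divided by time (scalar)
(C) a⃗ = F⃗/m: LHS [L T^-2], RHS [L T^-2] ✓ — force (vector) divided by mass (scalar)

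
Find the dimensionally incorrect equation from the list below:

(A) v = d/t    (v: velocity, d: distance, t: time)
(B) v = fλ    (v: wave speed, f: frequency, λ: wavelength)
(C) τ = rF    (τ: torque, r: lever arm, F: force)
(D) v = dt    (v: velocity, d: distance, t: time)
(D) v = dt

The equation (D) v = dt is dimensionally incorrect.

LHS (v): [L T^-1]
RHS (dt): [L T] ✗

The dimensions do not match. The other three equations balance.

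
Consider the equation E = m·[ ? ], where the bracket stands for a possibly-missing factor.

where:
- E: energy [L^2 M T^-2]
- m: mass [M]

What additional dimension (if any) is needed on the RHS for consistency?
[L^2 T^-2] — velocity squared (e.g. v²)

E has dimensions [L^2 M T^-2]; m has dimensions [M].
The bracketed factor must supply [L^2 M T^-2] / [M] = [L^2 T^-2].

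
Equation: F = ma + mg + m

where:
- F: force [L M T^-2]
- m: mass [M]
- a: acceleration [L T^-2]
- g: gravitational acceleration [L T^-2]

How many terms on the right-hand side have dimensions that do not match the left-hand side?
1

LHS F: [L M T^-2]
- ma: [L M T^-2] ✓
- mg: [L M T^-2] ✓
- m: [M] ✗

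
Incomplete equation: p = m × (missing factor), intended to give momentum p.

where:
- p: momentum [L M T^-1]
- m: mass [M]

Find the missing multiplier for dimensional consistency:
v (velocity), dimensions [L T^-1]

p has dimensions [L M T^-1] and m has dimensions [M].
The missing factor must have dimensions [L M T^-1] / [M] = [L T^-1], i.e. velocity (v).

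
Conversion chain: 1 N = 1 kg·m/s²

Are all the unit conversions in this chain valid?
The chain is correct (no errors).

Correct: Newton is defined as kg·m/s²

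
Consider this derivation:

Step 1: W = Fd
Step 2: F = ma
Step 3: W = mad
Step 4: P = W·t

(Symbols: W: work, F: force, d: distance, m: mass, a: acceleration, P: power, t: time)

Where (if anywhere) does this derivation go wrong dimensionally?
Step 4

Step 1: W = Fd → LHS [L^2 M T^-2], RHS [L^2 M T^-2] ✓
Step 2: F = ma → LHS [L M T^-2], RHS [L M T^-2] ✓
Step 3: W = mad → LHS [L^2 M T^-2], RHS [L^2 M T^-2] ✓
Step 4: P = W·t → LHS [L^2 M T^-3], RHS [L^2 M T^-1] ✗

The first dimensional inconsistency appears in step 4: P = W·t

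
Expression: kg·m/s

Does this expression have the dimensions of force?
No

The expression kg·m/s has dimensions [L M T^-1], but force has dimensions [L M T^-2].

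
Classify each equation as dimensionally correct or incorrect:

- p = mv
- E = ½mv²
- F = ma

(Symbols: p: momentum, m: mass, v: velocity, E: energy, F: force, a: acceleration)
Dimensionally correct: p = mv, E = ½mv², F = ma
Dimensionally incorrect: none
Ordered (correct first, then incorrect): p = mv, E = ½mv², F = ma

- p = mv: LHS [L M T^-1], RHS [L M T^-1] → correct ✓
- E = ½mv²: LHS [L^2 M T^-2], RHS [L^2 M T^-2] → correct ✓
- F = ma: LHS [L M T^-2], RHS [L M T^-2] → correct ✓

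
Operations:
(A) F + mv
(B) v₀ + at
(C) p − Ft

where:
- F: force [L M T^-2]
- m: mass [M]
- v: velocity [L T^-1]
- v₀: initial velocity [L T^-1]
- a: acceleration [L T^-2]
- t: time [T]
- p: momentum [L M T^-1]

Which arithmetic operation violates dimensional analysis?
(A) F + mv

(A) F + mv: F [L M T^-2] and mv [L M T^-1] — different dimensions cannot be added/subtracted ✗
(B) v₀ + at: v₀ [L T^-1] and at [L T^-1] — same dimensions ✓
(C) p − Ft: p [L M T^-1] and Ft [L M T^-1] — same dimensions ✓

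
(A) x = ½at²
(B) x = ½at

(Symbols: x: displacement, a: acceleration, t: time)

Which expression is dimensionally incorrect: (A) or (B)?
(B)

(A) x = ½at²: LHS [L], RHS [L] ✓
(B) x = ½at: LHS [L], RHS [L T^-1] ✗

Expression (B) x = ½at is dimensionally incorrect.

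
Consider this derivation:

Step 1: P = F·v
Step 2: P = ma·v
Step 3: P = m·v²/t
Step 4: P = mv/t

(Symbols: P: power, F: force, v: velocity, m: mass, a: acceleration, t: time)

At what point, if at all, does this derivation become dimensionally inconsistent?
Step 4

Step 1: P = F·v → LHS [L^2 M T^-3], RHS [L^2 M T^-3] ✓
Step 2: P = ma·v → LHS [L^2 M T^-3], RHS [L^2 M T^-3] ✓
Step 3: P = m·v²/t → LHS [L^2 M T^-3], RHS [L^2 M T^-3] ✓
Step 4: P = mv/t → LHS [L^2 M T^-3], RHS [L M T^-2] ✗

The first dimensional inconsistency appears in step 4: P = mv/t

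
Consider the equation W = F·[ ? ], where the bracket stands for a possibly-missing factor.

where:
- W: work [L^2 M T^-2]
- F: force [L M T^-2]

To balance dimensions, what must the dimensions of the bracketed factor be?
[L] — length (e.g. a distance d)

W has dimensions [L^2 M T^-2]; F has dimensions [L M T^-2].
The bracketed factor must supply [L^2 M T^-2] / [L M T^-2] = [L].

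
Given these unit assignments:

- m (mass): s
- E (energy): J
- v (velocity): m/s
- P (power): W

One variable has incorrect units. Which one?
m

The variable m (mass) should have units kg, not s.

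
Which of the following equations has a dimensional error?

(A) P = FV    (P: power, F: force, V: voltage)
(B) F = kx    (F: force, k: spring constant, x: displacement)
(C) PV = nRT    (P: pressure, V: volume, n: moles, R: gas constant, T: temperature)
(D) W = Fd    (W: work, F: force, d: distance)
(A) P = FV

The equation (A) P = FV is dimensionally incorrect.

LHS (P): [L^2 M T^-3]
RHS (FV): [I^-1 L^3 M^2 T^-5] ✗

The dimensions do not match. The other three equations balance.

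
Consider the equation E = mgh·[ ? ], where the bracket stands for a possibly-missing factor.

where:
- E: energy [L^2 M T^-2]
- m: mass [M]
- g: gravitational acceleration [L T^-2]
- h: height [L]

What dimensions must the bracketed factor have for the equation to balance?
Nothing is missing — the bracketed factor must be dimensionless.

E has dimensions [L^2 M T^-2] and mgh already has dimensions [L^2 M T^-2], so E = mgh is dimensionally complete.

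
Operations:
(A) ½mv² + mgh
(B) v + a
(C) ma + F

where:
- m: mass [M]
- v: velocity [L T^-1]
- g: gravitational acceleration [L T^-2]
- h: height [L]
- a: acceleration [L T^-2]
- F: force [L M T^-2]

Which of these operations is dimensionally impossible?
(B) v + a

(A) ½mv² + mgh: ½mv² [L^2 M T^-2] and mgh [L^2 M T^-2] — same dimensions ✓
(B) v + a: v [L T^-1] and a [L T^-2] — different dimensions cannot be added/subtracted ✗
(C) ma + F: ma [L M T^-2] and F [L M T^-2] — same dimensions ✓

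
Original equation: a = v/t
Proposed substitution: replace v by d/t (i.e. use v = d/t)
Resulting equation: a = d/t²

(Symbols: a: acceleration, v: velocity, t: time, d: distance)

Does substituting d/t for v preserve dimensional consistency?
Yes

[v] = [L T^-1] and [d/t] = [L T^-1]. These match, so the substitution replaces a quantity by one of the same dimensions and the result a = d/t² has LHS [L T^-2] vs RHS [L T^-2] — still consistent.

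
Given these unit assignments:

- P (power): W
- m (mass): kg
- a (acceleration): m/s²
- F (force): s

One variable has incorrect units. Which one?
F

The variable F (force) should have units N, not s.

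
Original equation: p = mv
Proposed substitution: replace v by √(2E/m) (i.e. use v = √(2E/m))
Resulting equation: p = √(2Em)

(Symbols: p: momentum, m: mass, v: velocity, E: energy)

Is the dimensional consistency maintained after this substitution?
Yes

[v] = [L T^-1] and [√(2E/m)] = [L T^-1]. These match, so the substitution replaces a quantity by one of the same dimensions and the result p = √(2Em) has LHS [L M T^-1] vs RHS [L M T^-1] — still consistent.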